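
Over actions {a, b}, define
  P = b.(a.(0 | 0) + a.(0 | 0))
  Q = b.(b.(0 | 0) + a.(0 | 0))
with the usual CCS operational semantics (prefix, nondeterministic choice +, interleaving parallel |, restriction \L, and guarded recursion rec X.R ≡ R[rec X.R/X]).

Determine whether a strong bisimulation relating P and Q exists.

P's transition system — 3 states:
  u0 = b.(a.(0 | 0) + a.(0 | 0)) :: =b=> u1
  u1 = a.(0 | 0) + a.(0 | 0) :: =a=> u2
  u2 = 0 | 0 :: ∅
Q's transition system — 3 states:
  v0 = b.(b.(0 | 0) + a.(0 | 0)) :: =b=> v1
  v1 = b.(0 | 0) + a.(0 | 0) :: =a=> v2, =b=> v2
  v2 = 0 | 0 :: ∅
Partition-refinement fixed point:
  B0 = {u0}
  B1 = {u1}
  B2 = {u2, v2}
  B3 = {v0}
  B4 = {v1}
u0 ∈ B0, v0 ∈ B3 → different blocks

NO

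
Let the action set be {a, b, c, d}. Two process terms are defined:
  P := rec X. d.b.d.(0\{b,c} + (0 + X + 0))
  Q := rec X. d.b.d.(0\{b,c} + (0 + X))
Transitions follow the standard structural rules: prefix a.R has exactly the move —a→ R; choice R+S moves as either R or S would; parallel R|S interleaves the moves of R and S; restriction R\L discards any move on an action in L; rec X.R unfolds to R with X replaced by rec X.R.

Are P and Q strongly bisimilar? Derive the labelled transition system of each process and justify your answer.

bisimilar

Reachable graph of P (4 states):
  s0 = rec X. d.b.d.(0\{b,c} + (0 + X + 0)) :: --d--▸ s1
  s1 = b.d.(0\{b,c} + (0 + (rec X. d.b.d.(0\{b,c} + (0 + X + 0))) + 0)) :: --b--▸ s2
  s2 = d.(0\{b,c} + (0 + (rec X. d.b.d.(0\{b,c} + (0 + X + 0))) + 0)) :: --d--▸ s3
  s3 = 0\{b,c} + (0 + (rec X. d.b.d.(0\{b,c} + (0 + X + 0))) + 0) :: --d--▸ s1
Reachable graph of Q (4 states):
  t0 = rec X. d.b.d.(0\{b,c} + (0 + X)) :: --d--▸ t1
  t1 = b.d.(0\{b,c} + (0 + (rec X. d.b.d.(0\{b,c} + (0 + X))))) :: --b--▸ t2
  t2 = d.(0\{b,c} + (0 + (rec X. d.b.d.(0\{b,c} + (0 + X))))) :: --d--▸ t3
  t3 = 0\{b,c} + (0 + (rec X. d.b.d.(0\{b,c} + (0 + X)))) :: --d--▸ t1
Coarsest stable partition (strong bisimilarity classes):
  B0 = {s0, s3, t0, t3}
  B1 = {s1, t1}
  B2 = {s2, t2}
s0 ∈ B0, t0 ∈ B0 → same block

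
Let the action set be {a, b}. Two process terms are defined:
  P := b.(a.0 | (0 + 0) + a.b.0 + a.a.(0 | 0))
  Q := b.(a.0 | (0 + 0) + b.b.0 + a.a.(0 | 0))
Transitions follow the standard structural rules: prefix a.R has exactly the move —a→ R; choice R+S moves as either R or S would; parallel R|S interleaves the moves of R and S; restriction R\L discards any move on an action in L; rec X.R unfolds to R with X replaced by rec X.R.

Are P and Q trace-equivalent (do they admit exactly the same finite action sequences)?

traces(P) ≠ traces(Q) — witness ⟨bab⟩

LTS(P): 7 reachable states
  m0 = b.(a.0 | (0 + 0) + a.b.0 + a.a.(0 | 0)) has moves =b=> m1
  m1 = a.0 | (0 + 0) + a.b.0 + a.a.(0 | 0) has moves =a=> m2, =a=> m3, =a=> m4
  m2 = 0 | (0 + 0) has moves ·
  m3 = a.(0 | 0) has moves =a=> m5
  m4 = b.0 has moves =b=> m6
  m5 = 0 | 0 has moves ·
  m6 = 0 has moves ·
LTS(Q): 7 reachable states
  n0 = b.(a.0 | (0 + 0) + b.b.0 + a.a.(0 | 0)) has moves =b=> n1
  n1 = a.0 | (0 + 0) + b.b.0 + a.a.(0 | 0) has moves =a=> n2, =a=> n3, =b=> n4
  n2 = 0 | (0 + 0) has moves ·
  n3 = a.(0 | 0) has moves =a=> n5
  n4 = b.0 has moves =b=> n6
  n5 = 0 | 0 has moves ·
  n6 = 0 has moves ·
Run σ = ⟨bab⟩ on P: start {m0}
  step 1 (b): {m1}
  step 2 (a): {m2, m3, m4}
  step 3 (b): {m6}
  P completes σ.
Run σ = ⟨bab⟩ on Q: start {n0}
  step 1 (b): {n1}
  step 2 (a): {n2, n3}
  step 3 (b): no successor for Q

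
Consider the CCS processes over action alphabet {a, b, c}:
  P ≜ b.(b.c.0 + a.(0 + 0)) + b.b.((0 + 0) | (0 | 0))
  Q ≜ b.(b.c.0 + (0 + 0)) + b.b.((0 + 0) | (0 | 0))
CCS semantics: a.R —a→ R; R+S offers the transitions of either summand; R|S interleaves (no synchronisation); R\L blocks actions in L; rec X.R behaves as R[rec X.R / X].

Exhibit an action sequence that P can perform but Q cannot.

ba

Reachable graph of P (7 states):
  p0 = b.(b.c.0 + a.(0 + 0)) + b.b.((0 + 0) | (0 | 0)) → --b--▸ p1, --b--▸ p2
  p1 = b.((0 + 0) | (0 | 0)) → --b--▸ p3
  p2 = b.c.0 + a.(0 + 0) → --a--▸ p4, --b--▸ p5
  p3 = (0 + 0) | (0 | 0) → (no moves)
  p4 = 0 + 0 → (no moves)
  p5 = c.0 → --c--▸ p6
  p6 = 0 → (no moves)
Reachable graph of Q (6 states):
  q0 = b.(b.c.0 + (0 + 0)) + b.b.((0 + 0) | (0 | 0)) → --b--▸ q1, --b--▸ q2
  q1 = b.((0 + 0) | (0 | 0)) → --b--▸ q3
  q2 = b.c.0 + (0 + 0) → --b--▸ q4
  q3 = (0 + 0) | (0 | 0) → (no moves)
  q4 = c.0 → --c--▸ q5
  q5 = 0 → (no moves)
Trace ⟨ba⟩ through P, begin at {p0}:
  after b @ step 1: {p1, p2}
  after a @ step 2: {p4}
  P completes σ.
Trace ⟨ba⟩ through Q, begin at {q0}:
  after b @ step 1: {q1, q2}
  after a @ step 2: ∅ (Q stuck)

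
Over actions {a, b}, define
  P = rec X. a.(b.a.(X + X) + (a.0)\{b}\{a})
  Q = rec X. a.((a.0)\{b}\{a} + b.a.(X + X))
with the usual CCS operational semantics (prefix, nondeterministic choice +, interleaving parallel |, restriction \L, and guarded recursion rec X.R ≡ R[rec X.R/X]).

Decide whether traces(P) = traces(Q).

P's transition system — 4 states:
  p0 = rec X. a.(b.a.(X + X) + (a.0)\{b}\{a}) :: —a→ p1
  p1 = b.a.((rec X. a.(b.a.(X + X) + (a.0)\{b}\{a})) + (rec X. a.(b.a.(X + X) + (a.0)\{b}\{a}))) + (a.0)\{b}\{a} :: —b→ p2
  p2 = a.((rec X. a.(b.a.(X + X) + (a.0)\{b}\{a})) + (rec X. a.(b.a.(X + X) + (a.0)\{b}\{a}))) :: —a→ p3
  p3 = (rec X. a.(b.a.(X + X) + (a.0)\{b}\{a})) + (rec X. a.(b.a.(X + X) + (a.0)\{b}\{a})) :: —a→ p1
Q's transition system — 4 states:
  q0 = rec X. a.((a.0)\{b}\{a} + b.a.(X + X)) :: —a→ q1
  q1 = (a.0)\{b}\{a} + b.a.((rec X. a.((a.0)\{b}\{a} + b.a.(X + X))) + (rec X. a.((a.0)\{b}\{a} + b.a.(X + X)))) :: —b→ q2
  q2 = a.((rec X. a.((a.0)\{b}\{a} + b.a.(X + X))) + (rec X. a.((a.0)\{b}\{a} + b.a.(X + X)))) :: —a→ q3
  q3 = (rec X. a.((a.0)\{b}\{a} + b.a.(X + X))) + (rec X. a.((a.0)\{b}\{a} + b.a.(X + X))) :: —a→ q1
Coarsest stable partition (strong bisimilarity classes):
  B0 = {p0, p3, q0, q3}
  B1 = {p1, q1}
  B2 = {p2, q2}
p0 ∈ B0, q0 ∈ B0 → same block
Bisimilar ⇒ trace-equivalent.

trace-equivalent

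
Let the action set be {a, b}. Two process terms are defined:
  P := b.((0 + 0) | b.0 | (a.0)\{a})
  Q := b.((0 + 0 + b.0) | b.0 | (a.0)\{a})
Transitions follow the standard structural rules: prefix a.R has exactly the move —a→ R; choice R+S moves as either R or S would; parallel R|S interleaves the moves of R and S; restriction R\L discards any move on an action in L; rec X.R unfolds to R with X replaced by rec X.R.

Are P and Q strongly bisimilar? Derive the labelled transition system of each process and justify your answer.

LTS(P): 3 reachable states
  s0 = b.((0 + 0) | b.0 | (a.0)\{a}) :: =b=> s1
  s1 = (0 + 0) | b.0 | (a.0)\{a} :: =b=> s2
  s2 = (0 + 0) | 0 | (a.0)\{a} :: stopped
LTS(Q): 5 reachable states
  t0 = b.((0 + 0 + b.0) | b.0 | (a.0)\{a}) :: =b=> t1
  t1 = (0 + 0 + b.0) | b.0 | (a.0)\{a} :: =b=> t2, =b=> t3
  t2 = (0 + 0 + b.0) | 0 | (a.0)\{a} :: =b=> t4
  t3 = 0 | b.0 | (a.0)\{a} :: =b=> t4
  t4 = 0 | 0 | (a.0)\{a} :: stopped
Bisimilarity quotient blocks:
  B0 = {s0, t1}
  B1 = {s1, t2, t3}
  B2 = {s2, t4}
  B3 = {t0}
s0 ∈ B0, t0 ∈ B3 → different blocks

P ≁ Q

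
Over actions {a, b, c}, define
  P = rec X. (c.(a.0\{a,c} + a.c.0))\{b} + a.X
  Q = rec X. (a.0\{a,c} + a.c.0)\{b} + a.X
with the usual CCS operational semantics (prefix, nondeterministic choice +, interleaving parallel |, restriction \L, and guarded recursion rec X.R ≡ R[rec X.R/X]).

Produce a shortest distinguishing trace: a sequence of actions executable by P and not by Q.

P's transition system — 5 states:
  u0 = rec X. (c.(a.0\{a,c} + a.c.0))\{b} + a.X → =a=> u0, =c=> u1
  u1 = (a.0\{a,c} + a.c.0)\{b} → =a=> u2, =a=> u3
  u2 = (c.0)\{b} → =c=> u4
  u3 = 0\{a,c}\{b} → ∅
  u4 = 0\{b} → ∅
Q's transition system — 4 states:
  v0 = rec X. (a.0\{a,c} + a.c.0)\{b} + a.X → =a=> v0, =a=> v1, =a=> v2
  v1 = (c.0)\{b} → =c=> v3
  v2 = 0\{a,c}\{b} → ∅
  v3 = 0\{b} → ∅
Executing c from P (initial set {u0}):
  [1] c ⇒ {u1}
  ✓ P
Executing c from Q (initial set {v0}):
  [1] c ⇒ ∅ (Q stuck)

c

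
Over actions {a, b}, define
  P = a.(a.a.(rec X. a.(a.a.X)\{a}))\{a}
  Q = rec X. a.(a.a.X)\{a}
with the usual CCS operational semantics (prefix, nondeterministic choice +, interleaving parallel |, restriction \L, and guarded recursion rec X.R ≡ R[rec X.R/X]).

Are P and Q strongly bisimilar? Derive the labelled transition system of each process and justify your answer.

P ~ Q

LTS(P): 2 reachable states
  s0 = a.(a.a.(rec X. a.(a.a.X)\{a}))\{a} :: -a-> s1
  s1 = (a.a.(rec X. a.(a.a.X)\{a}))\{a} :: deadlocked
LTS(Q): 2 reachable states
  t0 = rec X. a.(a.a.X)\{a} :: -a-> t1
  t1 = (a.a.(rec X. a.(a.a.X)\{a}))\{a} :: deadlocked
Partition-refinement fixed point:
  B0 = {s0, t0}
  B1 = {s1, t1}
s0 ∈ B0, t0 ∈ B0 → same block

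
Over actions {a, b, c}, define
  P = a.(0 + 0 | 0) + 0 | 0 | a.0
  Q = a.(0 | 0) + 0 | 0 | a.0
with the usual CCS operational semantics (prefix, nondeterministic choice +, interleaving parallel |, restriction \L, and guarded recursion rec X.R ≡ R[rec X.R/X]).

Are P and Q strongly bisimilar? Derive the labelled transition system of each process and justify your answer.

YES

LTS(P): 3 reachable states
  u0 = a.(0 + 0 | 0) + 0 | 0 | a.0 has moves —a→ u1, —a→ u2
  u1 = 0 + 0 | 0 has moves (no moves)
  u2 = 0 | 0 | 0 has moves (no moves)
LTS(Q): 3 reachable states
  v0 = a.(0 | 0) + 0 | 0 | a.0 has moves —a→ v1, —a→ v2
  v1 = 0 | 0 has moves (no moves)
  v2 = 0 | 0 | 0 has moves (no moves)
Coarsest stable partition (strong bisimilarity classes):
  B0 = {u0, v0}
  B1 = {u1, u2, v1, v2}
u0 ∈ B0, v0 ∈ B0 → same block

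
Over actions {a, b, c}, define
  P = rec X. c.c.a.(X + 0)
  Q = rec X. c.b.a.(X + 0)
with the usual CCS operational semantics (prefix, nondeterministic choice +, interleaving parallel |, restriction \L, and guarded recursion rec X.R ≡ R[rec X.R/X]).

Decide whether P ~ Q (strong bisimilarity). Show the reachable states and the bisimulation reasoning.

NO

P's transition system — 4 states:
  s0 = rec X. c.c.a.(X + 0) → --c--▸ s1
  s1 = c.a.((rec X. c.c.a.(X + 0)) + 0) → --c--▸ s2
  s2 = a.((rec X. c.c.a.(X + 0)) + 0) → --a--▸ s3
  s3 = (rec X. c.c.a.(X + 0)) + 0 → --c--▸ s1
Q's transition system — 4 states:
  t0 = rec X. c.b.a.(X + 0) → --c--▸ t1
  t1 = b.a.((rec X. c.b.a.(X + 0)) + 0) → --b--▸ t2
  t2 = a.((rec X. c.b.a.(X + 0)) + 0) → --a--▸ t3
  t3 = (rec X. c.b.a.(X + 0)) + 0 → --c--▸ t1
Bisimilarity quotient blocks:
  B0 = {s0, s3}
  B1 = {s1}
  B2 = {s2}
  B3 = {t0, t3}
  B4 = {t1}
  B5 = {t2}
s0 ∈ B0, t0 ∈ B3 → different blocks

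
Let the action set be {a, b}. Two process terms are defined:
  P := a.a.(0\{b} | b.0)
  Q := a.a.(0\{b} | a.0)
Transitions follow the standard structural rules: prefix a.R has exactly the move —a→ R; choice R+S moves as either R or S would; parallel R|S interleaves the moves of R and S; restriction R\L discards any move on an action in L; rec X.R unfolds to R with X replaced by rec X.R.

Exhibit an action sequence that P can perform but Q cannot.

P's transition system — 4 states:
  u0 = a.a.(0\{b} | b.0) has moves -a-> u1
  u1 = a.(0\{b} | b.0) has moves -a-> u2
  u2 = 0\{b} | b.0 has moves -b-> u3
  u3 = 0\{b} | 0 has moves (no moves)
Q's transition system — 4 states:
  v0 = a.a.(0\{b} | a.0) has moves -a-> v1
  v1 = a.(0\{b} | a.0) has moves -a-> v2
  v2 = 0\{b} | a.0 has moves -a-> v3
  v3 = 0\{b} | 0 has moves (no moves)
Run σ = ⟨aab⟩ on P: start {u0}
  [1] a ⇒ {u1}
  [2] a ⇒ {u2}
  [3] b ⇒ {u3}
  ✓ P
Run σ = ⟨aab⟩ on Q: start {v0}
  [1] a ⇒ {v1}
  [2] a ⇒ {v2}
  [3] b ⇒ no successor for Q

aab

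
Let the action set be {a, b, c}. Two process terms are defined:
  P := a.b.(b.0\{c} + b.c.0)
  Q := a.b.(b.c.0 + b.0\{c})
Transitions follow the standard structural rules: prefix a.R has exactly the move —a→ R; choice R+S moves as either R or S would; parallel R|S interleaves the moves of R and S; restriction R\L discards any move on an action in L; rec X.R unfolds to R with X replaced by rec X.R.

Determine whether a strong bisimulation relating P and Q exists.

P ~ Q

Reachable graph of P (6 states):
  m0 = a.b.(b.0\{c} + b.c.0) has moves --a--▸ m1
  m1 = b.(b.0\{c} + b.c.0) has moves --b--▸ m2
  m2 = b.0\{c} + b.c.0 has moves --b--▸ m3, --b--▸ m4
  m3 = 0\{c} has moves (no moves)
  m4 = c.0 has moves --c--▸ m5
  m5 = 0 has moves (no moves)
Reachable graph of Q (6 states):
  n0 = a.b.(b.c.0 + b.0\{c}) has moves --a--▸ n1
  n1 = b.(b.c.0 + b.0\{c}) has moves --b--▸ n2
  n2 = b.c.0 + b.0\{c} has moves --b--▸ n3, --b--▸ n4
  n3 = 0\{c} has moves (no moves)
  n4 = c.0 has moves --c--▸ n5
  n5 = 0 has moves (no moves)
Bisimilarity quotient blocks:
  B0 = {m0, n0}
  B1 = {m1, n1}
  B2 = {m2, n2}
  B3 = {m4, n4}
  B4 = {m3, m5, n3, n5}
m0 ∈ B0, n0 ∈ B0 → same block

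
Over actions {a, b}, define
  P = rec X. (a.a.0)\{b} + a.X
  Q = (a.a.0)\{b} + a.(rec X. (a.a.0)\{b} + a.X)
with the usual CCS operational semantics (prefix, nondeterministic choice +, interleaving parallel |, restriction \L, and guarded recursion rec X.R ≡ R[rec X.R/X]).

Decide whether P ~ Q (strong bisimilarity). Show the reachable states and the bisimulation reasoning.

bisimilar

Reachable graph of P (3 states):
  m0 = rec X. (a.a.0)\{b} + a.X | --a--▸ m0, --a--▸ m1
  m1 = (a.0)\{b} | --a--▸ m2
  m2 = 0\{b} | stopped
Reachable graph of Q (4 states):
  n0 = (a.a.0)\{b} + a.(rec X. (a.a.0)\{b} + a.X) | --a--▸ n1, --a--▸ n2
  n1 = (a.0)\{b} | --a--▸ n3
  n2 = rec X. (a.a.0)\{b} + a.X | --a--▸ n1, --a--▸ n2
  n3 = 0\{b} | stopped
Bisimilarity quotient blocks:
  B0 = {m0, n0, n2}
  B1 = {m1, n1}
  B2 = {m2, n3}
m0 ∈ B0, n0 ∈ B0 → same block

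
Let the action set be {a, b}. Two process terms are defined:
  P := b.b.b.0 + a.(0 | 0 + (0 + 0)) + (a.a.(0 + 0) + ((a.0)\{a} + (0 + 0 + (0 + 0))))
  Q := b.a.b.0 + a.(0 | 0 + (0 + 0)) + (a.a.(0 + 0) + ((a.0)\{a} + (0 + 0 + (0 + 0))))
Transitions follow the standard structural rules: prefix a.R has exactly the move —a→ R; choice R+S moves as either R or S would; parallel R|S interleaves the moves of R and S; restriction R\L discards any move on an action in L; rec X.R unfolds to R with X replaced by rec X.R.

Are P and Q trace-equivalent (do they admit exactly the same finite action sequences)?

trace-distinct — witness ⟨bb⟩

Reachable graph of P (7 states):
  u0 = b.b.b.0 + a.(0 | 0 + (0 + 0)) + (a.a.(0 + 0) + ((a.0)\{a} + (0 + 0 + (0 + 0)))) → --a--▸ u1, --a--▸ u2, --b--▸ u3
  u1 = 0 | 0 + (0 + 0) → stopped
  u2 = a.(0 + 0) → --a--▸ u4
  u3 = b.b.0 → --b--▸ u5
  u4 = 0 + 0 → stopped
  u5 = b.0 → --b--▸ u6
  u6 = 0 → stopped
Reachable graph of Q (7 states):
  v0 = b.a.b.0 + a.(0 | 0 + (0 + 0)) + (a.a.(0 + 0) + ((a.0)\{a} + (0 + 0 + (0 + 0)))) → --a--▸ v1, --a--▸ v2, --b--▸ v3
  v1 = 0 | 0 + (0 + 0) → stopped
  v2 = a.(0 + 0) → --a--▸ v4
  v3 = a.b.0 → --a--▸ v5
  v4 = 0 + 0 → stopped
  v5 = b.0 → --b--▸ v6
  v6 = 0 → stopped
Run σ = ⟨bb⟩ on P: start {u0}
  after b @ step 1: {u3}
  after b @ step 2: {u5}
  — P admits the full trace.
Run σ = ⟨bb⟩ on Q: start {v0}
  after b @ step 1: {v3}
  after b @ step 2: ∅ (Q stuck)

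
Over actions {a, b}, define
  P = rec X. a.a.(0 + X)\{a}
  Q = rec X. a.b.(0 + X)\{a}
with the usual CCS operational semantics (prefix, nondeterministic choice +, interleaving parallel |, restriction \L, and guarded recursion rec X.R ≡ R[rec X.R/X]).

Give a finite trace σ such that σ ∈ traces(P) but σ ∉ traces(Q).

P's transition system — 3 states:
  s0 = rec X. a.a.(0 + X)\{a} has moves -a-> s1
  s1 = a.(0 + (rec X. a.a.(0 + X)\{a}))\{a} has moves -a-> s2
  s2 = (0 + (rec X. a.a.(0 + X)\{a}))\{a} has moves ·
Q's transition system — 3 states:
  t0 = rec X. a.b.(0 + X)\{a} has moves -a-> t1
  t1 = b.(0 + (rec X. a.b.(0 + X)\{a}))\{a} has moves -b-> t2
  t2 = (0 + (rec X. a.b.(0 + X)\{a}))\{a} has moves ·
Executing aa from P (initial set {s0}):
  [1] a ⇒ {s1}
  [2] a ⇒ {s2}
  P completes σ.
Executing aa from Q (initial set {t0}):
  [1] a ⇒ {t1}
  [2] a ⇒ ∅  — Q cannot continue

aa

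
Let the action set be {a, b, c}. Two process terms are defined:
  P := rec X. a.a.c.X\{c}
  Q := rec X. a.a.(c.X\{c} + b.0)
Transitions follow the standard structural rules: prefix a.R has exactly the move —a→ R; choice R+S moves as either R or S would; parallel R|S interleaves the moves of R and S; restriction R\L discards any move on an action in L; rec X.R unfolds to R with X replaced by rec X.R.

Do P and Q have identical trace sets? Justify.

traces(P) ≠ traces(Q) — witness ⟨aab⟩

Reachable graph of P (6 states):
  u0 = rec X. a.a.c.X\{c} → —a→ u1
  u1 = a.c.(rec X. a.a.c.X\{c})\{c} → —a→ u2
  u2 = c.(rec X. a.a.c.X\{c})\{c} → —c→ u3
  u3 = (rec X. a.a.c.X\{c})\{c} → —a→ u4
  u4 = (a.c.(rec X. a.a.c.X\{c})\{c})\{c} → —a→ u5
  u5 = (c.(rec X. a.a.c.X\{c})\{c})\{c} → ∅
Reachable graph of Q (8 states):
  v0 = rec X. a.a.(c.X\{c} + b.0) → —a→ v1
  v1 = a.(c.(rec X. a.a.(c.X\{c} + b.0))\{c} + b.0) → —a→ v2
  v2 = c.(rec X. a.a.(c.X\{c} + b.0))\{c} + b.0 → —b→ v3, —c→ v4
  v3 = 0 → ∅
  v4 = (rec X. a.a.(c.X\{c} + b.0))\{c} → —a→ v5
  v5 = (a.(c.(rec X. a.a.(c.X\{c} + b.0))\{c} + b.0))\{c} → —a→ v6
  v6 = (c.(rec X. a.a.(c.X\{c} + b.0))\{c} + b.0)\{c} → —b→ v7
  v7 = 0\{c} → ∅
Executing aab from Q (initial set {v0}):
  [1] a ⇒ {v1}
  [2] a ⇒ {v2}
  [3] b ⇒ {v3}
  Q completes σ.
Executing aab from P (initial set {u0}):
  [1] a ⇒ {u1}
  [2] a ⇒ {u2}
  [3] b ⇒ no successor for P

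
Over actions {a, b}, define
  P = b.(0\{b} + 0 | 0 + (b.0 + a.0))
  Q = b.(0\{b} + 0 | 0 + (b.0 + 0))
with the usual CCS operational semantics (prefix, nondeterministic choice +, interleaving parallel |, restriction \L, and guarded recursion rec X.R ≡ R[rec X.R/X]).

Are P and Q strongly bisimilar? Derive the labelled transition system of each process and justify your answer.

P ≁ Q

LTS(P): 3 reachable states
  u0 = b.(0\{b} + 0 | 0 + (b.0 + a.0)) :: --b--▸ u1
  u1 = 0\{b} + 0 | 0 + (b.0 + a.0) :: --a--▸ u2, --b--▸ u2
  u2 = 0 :: deadlocked
LTS(Q): 3 reachable states
  v0 = b.(0\{b} + 0 | 0 + (b.0 + 0)) :: --b--▸ v1
  v1 = 0\{b} + 0 | 0 + (b.0 + 0) :: --b--▸ v2
  v2 = 0 :: deadlocked
Bisimilarity quotient blocks:
  B0 = {u0}
  B1 = {u1}
  B2 = {u2, v2}
  B3 = {v0}
  B4 = {v1}
u0 ∈ B0, v0 ∈ B3 → different blocks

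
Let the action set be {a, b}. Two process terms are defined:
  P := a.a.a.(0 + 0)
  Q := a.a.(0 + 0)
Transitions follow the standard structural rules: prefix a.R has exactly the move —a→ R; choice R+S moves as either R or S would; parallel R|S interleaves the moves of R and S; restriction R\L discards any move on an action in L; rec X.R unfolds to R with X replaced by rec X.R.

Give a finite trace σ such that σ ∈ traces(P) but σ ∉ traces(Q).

aaa

LTS(P): 4 reachable states
  s0 = a.a.a.(0 + 0) → --a--▸ s1
  s1 = a.a.(0 + 0) → --a--▸ s2
  s2 = a.(0 + 0) → --a--▸ s3
  s3 = 0 + 0 → stopped
LTS(Q): 3 reachable states
  t0 = a.a.(0 + 0) → --a--▸ t1
  t1 = a.(0 + 0) → --a--▸ t2
  t2 = 0 + 0 → stopped
Run σ = ⟨aaa⟩ on P: start {s0}
  [1] a ⇒ {s1}
  [2] a ⇒ {s2}
  [3] a ⇒ {s3}
  — P admits the full trace.
Run σ = ⟨aaa⟩ on Q: start {t0}
  [1] a ⇒ {t1}
  [2] a ⇒ {t2}
  [3] a ⇒ ∅ (Q stuck)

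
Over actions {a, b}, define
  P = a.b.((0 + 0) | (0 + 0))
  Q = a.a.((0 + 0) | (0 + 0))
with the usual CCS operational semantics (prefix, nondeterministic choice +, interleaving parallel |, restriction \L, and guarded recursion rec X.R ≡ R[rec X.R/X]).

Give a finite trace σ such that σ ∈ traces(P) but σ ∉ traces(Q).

P's transition system — 3 states:
  m0 = a.b.((0 + 0) | (0 + 0)) | ··a··> m1
  m1 = b.((0 + 0) | (0 + 0)) | ··b··> m2
  m2 = (0 + 0) | (0 + 0) | ∅
Q's transition system — 3 states:
  n0 = a.a.((0 + 0) | (0 + 0)) | ··a··> n1
  n1 = a.((0 + 0) | (0 + 0)) | ··a··> n2
  n2 = (0 + 0) | (0 + 0) | ∅
Run σ = ⟨ab⟩ on P: start {m0}
  after a @ step 1: {m1}
  after b @ step 2: {m2}
  P completes σ.
Run σ = ⟨ab⟩ on Q: start {n0}
  after a @ step 1: {n1}
  after b @ step 2: ∅ (Q stuck)

ab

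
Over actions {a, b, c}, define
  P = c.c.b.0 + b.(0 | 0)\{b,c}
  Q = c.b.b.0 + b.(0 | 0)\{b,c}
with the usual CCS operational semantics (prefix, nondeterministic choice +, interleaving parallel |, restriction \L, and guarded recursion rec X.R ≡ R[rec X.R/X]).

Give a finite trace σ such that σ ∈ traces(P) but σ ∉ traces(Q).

cc

LTS(P): 5 reachable states
  u0 = c.c.b.0 + b.(0 | 0)\{b,c} has moves --b--▸ u1, --c--▸ u2
  u1 = (0 | 0)\{b,c} has moves ·
  u2 = c.b.0 has moves --c--▸ u3
  u3 = b.0 has moves --b--▸ u4
  u4 = 0 has moves ·
LTS(Q): 5 reachable states
  v0 = c.b.b.0 + b.(0 | 0)\{b,c} has moves --b--▸ v1, --c--▸ v2
  v1 = (0 | 0)\{b,c} has moves ·
  v2 = b.b.0 has moves --b--▸ v3
  v3 = b.0 has moves --b--▸ v4
  v4 = 0 has moves ·
Run σ = ⟨cc⟩ on P: start {u0}
  step 1 (c): {u2}
  step 2 (c): {u3}
  P completes σ.
Run σ = ⟨cc⟩ on Q: start {v0}
  step 1 (c): {v2}
  step 2 (c): no successor for Q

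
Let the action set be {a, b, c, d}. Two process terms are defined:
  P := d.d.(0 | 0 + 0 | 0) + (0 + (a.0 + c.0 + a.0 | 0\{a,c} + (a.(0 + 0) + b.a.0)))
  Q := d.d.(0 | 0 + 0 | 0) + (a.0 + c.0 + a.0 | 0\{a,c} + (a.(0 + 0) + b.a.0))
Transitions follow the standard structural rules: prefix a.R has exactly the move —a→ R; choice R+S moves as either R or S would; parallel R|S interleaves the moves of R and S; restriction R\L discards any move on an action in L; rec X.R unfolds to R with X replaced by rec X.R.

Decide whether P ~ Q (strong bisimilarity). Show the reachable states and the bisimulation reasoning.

P's transition system — 7 states:
  u0 = d.d.(0 | 0 + 0 | 0) + (0 + (a.0 + c.0 + a.0 | 0\{a,c} + (a.(0 + 0) + b.a.0))) ⊢ =a=> u1, =a=> u2, =a=> u3, =b=> u4, =c=> u1, =d=> u5
  u1 = 0 ⊢ stopped
  u2 = 0 + 0 ⊢ stopped
  u3 = 0 | 0\{a,c} ⊢ stopped
  u4 = a.0 ⊢ =a=> u1
  u5 = d.(0 | 0 + 0 | 0) ⊢ =d=> u6
  u6 = 0 | 0 + 0 | 0 ⊢ stopped
Q's transition system — 7 states:
  v0 = d.d.(0 | 0 + 0 | 0) + (a.0 + c.0 + a.0 | 0\{a,c} + (a.(0 + 0) + b.a.0)) ⊢ =a=> v1, =a=> v2, =a=> v3, =b=> v4, =c=> v1, =d=> v5
  v1 = 0 ⊢ stopped
  v2 = 0 + 0 ⊢ stopped
  v3 = 0 | 0\{a,c} ⊢ stopped
  v4 = a.0 ⊢ =a=> v1
  v5 = d.(0 | 0 + 0 | 0) ⊢ =d=> v6
  v6 = 0 | 0 + 0 | 0 ⊢ stopped
Bisimilarity quotient blocks:
  B0 = {u0, v0}
  B1 = {u5, v5}
  B2 = {u1, u2, u3, u6, v1, v2, v3, v6}
  B3 = {u4, v4}
u0 ∈ B0, v0 ∈ B0 → same block

YES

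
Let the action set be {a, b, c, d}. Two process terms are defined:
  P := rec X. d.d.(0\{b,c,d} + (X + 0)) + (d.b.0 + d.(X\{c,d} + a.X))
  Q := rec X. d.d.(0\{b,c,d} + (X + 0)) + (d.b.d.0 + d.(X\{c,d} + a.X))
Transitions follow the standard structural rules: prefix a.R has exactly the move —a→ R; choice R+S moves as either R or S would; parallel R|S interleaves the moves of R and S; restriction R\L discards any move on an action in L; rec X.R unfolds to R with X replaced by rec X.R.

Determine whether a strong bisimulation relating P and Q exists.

LTS(P): 6 reachable states
  u0 = rec X. d.d.(0\{b,c,d} + (X + 0)) + (d.b.0 + d.(X\{c,d} + a.X)) ⊢ =d=> u1, =d=> u2, =d=> u3
  u1 = (rec X. d.d.(0\{b,c,d} + (X + 0)) + (d.b.0 + d.(X\{c,d} + a.X)))\{c,d} + a.(rec X. d.d.(0\{b,c,d} + (X + 0)) + (d.b.0 + d.(X\{c,d} + a.X))) ⊢ =a=> u0
  u2 = b.0 ⊢ =b=> u4
  u3 = d.(0\{b,c,d} + ((rec X. d.d.(0\{b,c,d} + (X + 0)) + (d.b.0 + d.(X\{c,d} + a.X))) + 0)) ⊢ =d=> u5
  u4 = 0 ⊢ ∅
  u5 = 0\{b,c,d} + ((rec X. d.d.(0\{b,c,d} + (X + 0)) + (d.b.0 + d.(X\{c,d} + a.X))) + 0) ⊢ =d=> u1, =d=> u2, =d=> u3
LTS(Q): 7 reachable states
  v0 = rec X. d.d.(0\{b,c,d} + (X + 0)) + (d.b.d.0 + d.(X\{c,d} + a.X)) ⊢ =d=> v1, =d=> v2, =d=> v3
  v1 = (rec X. d.d.(0\{b,c,d} + (X + 0)) + (d.b.d.0 + d.(X\{c,d} + a.X)))\{c,d} + a.(rec X. d.d.(0\{b,c,d} + (X + 0)) + (d.b.d.0 + d.(X\{c,d} + a.X))) ⊢ =a=> v0
  v2 = b.d.0 ⊢ =b=> v4
  v3 = d.(0\{b,c,d} + ((rec X. d.d.(0\{b,c,d} + (X + 0)) + (d.b.d.0 + d.(X\{c,d} + a.X))) + 0)) ⊢ =d=> v5
  v4 = d.0 ⊢ =d=> v6
  v5 = 0\{b,c,d} + ((rec X. d.d.(0\{b,c,d} + (X + 0)) + (d.b.d.0 + d.(X\{c,d} + a.X))) + 0) ⊢ =d=> v1, =d=> v2, =d=> v3
  v6 = 0 ⊢ ∅
Coarsest stable partition (strong bisimilarity classes):
  B0 = {u0, u5}
  B1 = {u1}
  B2 = {u3}
  B3 = {u2}
  B4 = {u4, v6}
  B5 = {v0, v5}
  B6 = {v3}
  B7 = {v2}
  B8 = {v4}
  B9 = {v1}
u0 ∈ B0, v0 ∈ B5 → different blocks

not bisimilar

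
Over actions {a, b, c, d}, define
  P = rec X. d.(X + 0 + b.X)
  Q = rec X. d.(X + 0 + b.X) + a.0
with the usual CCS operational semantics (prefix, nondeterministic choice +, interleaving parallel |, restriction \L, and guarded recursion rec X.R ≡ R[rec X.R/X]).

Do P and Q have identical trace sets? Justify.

NO — witness ⟨a⟩

P's transition system — 2 states:
  u0 = rec X. d.(X + 0 + b.X) ⊢ --d--▸ u1
  u1 = (rec X. d.(X + 0 + b.X)) + 0 + b.(rec X. d.(X + 0 + b.X)) ⊢ --b--▸ u0, --d--▸ u1
Q's transition system — 3 states:
  v0 = rec X. d.(X + 0 + b.X) + a.0 ⊢ --a--▸ v1, --d--▸ v2
  v1 = 0 ⊢ ·
  v2 = (rec X. d.(X + 0 + b.X) + a.0) + 0 + b.(rec X. d.(X + 0 + b.X) + a.0) ⊢ --a--▸ v1, --b--▸ v0, --d--▸ v2
Run σ = ⟨a⟩ on Q: start {v0}
  after a @ step 1: {v1}
  ✓ Q
Run σ = ⟨a⟩ on P: start {u0}
  after a @ step 1: ∅  — P cannot continue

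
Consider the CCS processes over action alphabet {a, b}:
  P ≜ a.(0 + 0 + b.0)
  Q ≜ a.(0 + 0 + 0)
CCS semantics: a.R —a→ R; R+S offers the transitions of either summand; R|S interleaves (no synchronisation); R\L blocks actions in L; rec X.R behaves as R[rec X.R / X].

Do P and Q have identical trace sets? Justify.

Reachable graph of P (3 states):
  p0 = a.(0 + 0 + b.0) → -a-> p1
  p1 = 0 + 0 + b.0 → -b-> p2
  p2 = 0 → deadlocked
Reachable graph of Q (2 states):
  q0 = a.(0 + 0 + 0) → -a-> q1
  q1 = 0 + 0 + 0 → deadlocked
Executing ab from P (initial set {p0}):
  step 1 (a): {p1}
  step 2 (b): {p2}
  — P admits the full trace.
Executing ab from Q (initial set {q0}):
  step 1 (a): {q1}
  step 2 (b): no successor for Q

NO — witness ⟨ab⟩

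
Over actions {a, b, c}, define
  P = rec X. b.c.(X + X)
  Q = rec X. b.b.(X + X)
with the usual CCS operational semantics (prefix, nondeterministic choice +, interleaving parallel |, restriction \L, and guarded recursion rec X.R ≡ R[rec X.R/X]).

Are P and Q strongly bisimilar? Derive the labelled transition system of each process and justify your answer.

Reachable graph of P (3 states):
  p0 = rec X. b.c.(X + X) → --b--▸ p1
  p1 = c.((rec X. b.c.(X + X)) + (rec X. b.c.(X + X))) → --c--▸ p2
  p2 = (rec X. b.c.(X + X)) + (rec X. b.c.(X + X)) → --b--▸ p1
Reachable graph of Q (3 states):
  q0 = rec X. b.b.(X + X) → --b--▸ q1
  q1 = b.((rec X. b.b.(X + X)) + (rec X. b.b.(X + X))) → --b--▸ q2
  q2 = (rec X. b.b.(X + X)) + (rec X. b.b.(X + X)) → --b--▸ q1
Bisimilarity quotient blocks:
  B0 = {p0, p2}
  B1 = {p1}
  B2 = {q0, q1, q2}
p0 ∈ B0, q0 ∈ B2 → different blocks

NO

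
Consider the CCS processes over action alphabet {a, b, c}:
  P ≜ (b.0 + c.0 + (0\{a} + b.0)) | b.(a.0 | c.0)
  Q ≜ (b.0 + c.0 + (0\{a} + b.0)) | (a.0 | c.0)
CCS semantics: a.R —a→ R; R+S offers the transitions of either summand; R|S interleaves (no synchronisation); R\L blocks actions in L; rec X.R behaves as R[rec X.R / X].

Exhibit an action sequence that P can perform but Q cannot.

bb

Reachable graph of P (10 states):
  s0 = (b.0 + c.0 + (0\{a} + b.0)) | b.(a.0 | c.0) | ··b··> s1, ··b··> s2, ··c··> s2
  s1 = (b.0 + c.0 + (0\{a} + b.0)) | (a.0 | c.0) | ··a··> s3, ··b··> s4, ··c··> s4, ··c··> s5
  s2 = 0 | b.(a.0 | c.0) | ··b··> s4
  s3 = (b.0 + c.0 + (0\{a} + b.0)) | (0 | c.0) | ··b··> s6, ··c··> s6, ··c··> s7
  s4 = 0 | (a.0 | c.0) | ··a··> s6, ··c··> s8
  s5 = (b.0 + c.0 + (0\{a} + b.0)) | (a.0 | 0) | ··a··> s7, ··b··> s8, ··c··> s8
  s6 = 0 | (0 | c.0) | ··c··> s9
  s7 = (b.0 + c.0 + (0\{a} + b.0)) | (0 | 0) | ··b··> s9, ··c··> s9
  s8 = 0 | (a.0 | 0) | ··a··> s9
  s9 = 0 | (0 | 0) | stopped
Reachable graph of Q (8 states):
  t0 = (b.0 + c.0 + (0\{a} + b.0)) | (a.0 | c.0) | ··a··> t1, ··b··> t2, ··c··> t2, ··c··> t3
  t1 = (b.0 + c.0 + (0\{a} + b.0)) | (0 | c.0) | ··b··> t4, ··c··> t4, ··c··> t5
  t2 = 0 | (a.0 | c.0) | ··a··> t4, ··c··> t6
  t3 = (b.0 + c.0 + (0\{a} + b.0)) | (a.0 | 0) | ··a··> t5, ··b··> t6, ··c··> t6
  t4 = 0 | (0 | c.0) | ··c··> t7
  t5 = (b.0 + c.0 + (0\{a} + b.0)) | (0 | 0) | ··b··> t7, ··c··> t7
  t6 = 0 | (a.0 | 0) | ··a··> t7
  t7 = 0 | (0 | 0) | stopped
Trace ⟨bb⟩ through P, begin at {s0}:
  after b @ step 1: {s1, s2}
  after b @ step 2: {s4}
  — P admits the full trace.
Trace ⟨bb⟩ through Q, begin at {t0}:
  after b @ step 1: {t2}
  after b @ step 2: ∅ (Q stuck)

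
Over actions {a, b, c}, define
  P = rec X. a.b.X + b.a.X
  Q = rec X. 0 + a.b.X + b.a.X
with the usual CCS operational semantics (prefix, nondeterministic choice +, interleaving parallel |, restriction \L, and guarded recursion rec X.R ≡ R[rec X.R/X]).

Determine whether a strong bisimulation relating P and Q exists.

Reachable graph of P (3 states):
  u0 = rec X. a.b.X + b.a.X has moves —a→ u1, —b→ u2
  u1 = b.(rec X. a.b.X + b.a.X) has moves —b→ u0
  u2 = a.(rec X. a.b.X + b.a.X) has moves —a→ u0
Reachable graph of Q (3 states):
  v0 = rec X. 0 + a.b.X + b.a.X has moves —a→ v1, —b→ v2
  v1 = b.(rec X. 0 + a.b.X + b.a.X) has moves —b→ v0
  v2 = a.(rec X. 0 + a.b.X + b.a.X) has moves —a→ v0
Coarsest stable partition (strong bisimilarity classes):
  B0 = {u0, v0}
  B1 = {u2, v2}
  B2 = {u1, v1}
u0 ∈ B0, v0 ∈ B0 → same block

YES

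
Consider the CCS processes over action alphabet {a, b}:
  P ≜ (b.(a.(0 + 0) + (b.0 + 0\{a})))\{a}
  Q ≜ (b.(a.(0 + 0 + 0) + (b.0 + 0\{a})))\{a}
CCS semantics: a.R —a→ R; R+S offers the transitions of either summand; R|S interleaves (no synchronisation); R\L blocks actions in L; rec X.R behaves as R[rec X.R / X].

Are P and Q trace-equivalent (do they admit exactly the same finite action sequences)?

LTS(P): 3 reachable states
  p0 = (b.(a.(0 + 0) + (b.0 + 0\{a})))\{a} | -b-> p1
  p1 = (a.(0 + 0) + (b.0 + 0\{a}))\{a} | -b-> p2
  p2 = 0\{a} | ·
LTS(Q): 3 reachable states
  q0 = (b.(a.(0 + 0 + 0) + (b.0 + 0\{a})))\{a} | -b-> q1
  q1 = (a.(0 + 0 + 0) + (b.0 + 0\{a}))\{a} | -b-> q2
  q2 = 0\{a} | ·
Coarsest stable partition (strong bisimilarity classes):
  B0 = {p0, q0}
  B1 = {p1, q1}
  B2 = {p2, q2}
p0 ∈ B0, q0 ∈ B0 → same block
Bisimilar ⇒ trace-equivalent.

traces(P) = traces(Q)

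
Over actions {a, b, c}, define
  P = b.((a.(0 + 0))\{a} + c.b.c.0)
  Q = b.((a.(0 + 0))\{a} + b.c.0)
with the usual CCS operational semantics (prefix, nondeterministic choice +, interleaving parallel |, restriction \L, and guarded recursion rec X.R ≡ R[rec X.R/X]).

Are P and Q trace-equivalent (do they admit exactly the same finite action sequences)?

Reachable graph of P (5 states):
  s0 = b.((a.(0 + 0))\{a} + c.b.c.0) has moves --b--▸ s1
  s1 = (a.(0 + 0))\{a} + c.b.c.0 has moves --c--▸ s2
  s2 = b.c.0 has moves --b--▸ s3
  s3 = c.0 has moves --c--▸ s4
  s4 = 0 has moves deadlocked
Reachable graph of Q (4 states):
  t0 = b.((a.(0 + 0))\{a} + b.c.0) has moves --b--▸ t1
  t1 = (a.(0 + 0))\{a} + b.c.0 has moves --b--▸ t2
  t2 = c.0 has moves --c--▸ t3
  t3 = 0 has moves deadlocked
Executing bc from P (initial set {s0}):
  step 1 (b): {s1}
  step 2 (c): {s2}
  — P admits the full trace.
Executing bc from Q (initial set {t0}):
  step 1 (b): {t1}
  step 2 (c): ∅  — Q cannot continue

traces(P) ≠ traces(Q) — witness ⟨bc⟩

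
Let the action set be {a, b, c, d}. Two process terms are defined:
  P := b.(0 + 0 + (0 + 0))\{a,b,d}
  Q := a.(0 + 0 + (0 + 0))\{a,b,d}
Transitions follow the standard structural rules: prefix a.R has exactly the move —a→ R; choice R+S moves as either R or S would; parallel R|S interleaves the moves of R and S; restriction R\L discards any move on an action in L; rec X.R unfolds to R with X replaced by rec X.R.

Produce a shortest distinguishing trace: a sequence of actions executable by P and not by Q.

LTS(P): 2 reachable states
  m0 = b.(0 + 0 + (0 + 0))\{a,b,d} :: =b=> m1
  m1 = (0 + 0 + (0 + 0))\{a,b,d} :: stopped
LTS(Q): 2 reachable states
  n0 = a.(0 + 0 + (0 + 0))\{a,b,d} :: =a=> n1
  n1 = (0 + 0 + (0 + 0))\{a,b,d} :: stopped
Executing b from P (initial set {m0}):
  [1] b ⇒ {m1}
  ✓ P
Executing b from Q (initial set {n0}):
  [1] b ⇒ ∅ (Q stuck)

b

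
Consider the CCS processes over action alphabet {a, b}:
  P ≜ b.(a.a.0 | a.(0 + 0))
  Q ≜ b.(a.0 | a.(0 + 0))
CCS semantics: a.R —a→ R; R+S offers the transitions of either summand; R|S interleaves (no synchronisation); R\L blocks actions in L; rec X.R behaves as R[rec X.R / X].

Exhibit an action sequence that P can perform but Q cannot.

baaa

P's transition system — 7 states:
  u0 = b.(a.a.0 | a.(0 + 0)) | ··b··> u1
  u1 = a.a.0 | a.(0 + 0) | ··a··> u2, ··a··> u3
  u2 = a.0 | a.(0 + 0) | ··a··> u4, ··a··> u5
  u3 = a.a.0 | (0 + 0) | ··a··> u5
  u4 = 0 | a.(0 + 0) | ··a··> u6
  u5 = a.0 | (0 + 0) | ··a··> u6
  u6 = 0 | (0 + 0) | stopped
Q's transition system — 5 states:
  v0 = b.(a.0 | a.(0 + 0)) | ··b··> v1
  v1 = a.0 | a.(0 + 0) | ··a··> v2, ··a··> v3
  v2 = 0 | a.(0 + 0) | ··a··> v4
  v3 = a.0 | (0 + 0) | ··a··> v4
  v4 = 0 | (0 + 0) | stopped
Run σ = ⟨baaa⟩ on P: start {u0}
  [1] b ⇒ {u1}
  [2] a ⇒ {u2, u3}
  [3] a ⇒ {u4, u5}
  [4] a ⇒ {u6}
  ✓ P
Run σ = ⟨baaa⟩ on Q: start {v0}
  [1] b ⇒ {v1}
  [2] a ⇒ {v2, v3}
  [3] a ⇒ {v4}
  [4] a ⇒ ∅  — Q cannot continue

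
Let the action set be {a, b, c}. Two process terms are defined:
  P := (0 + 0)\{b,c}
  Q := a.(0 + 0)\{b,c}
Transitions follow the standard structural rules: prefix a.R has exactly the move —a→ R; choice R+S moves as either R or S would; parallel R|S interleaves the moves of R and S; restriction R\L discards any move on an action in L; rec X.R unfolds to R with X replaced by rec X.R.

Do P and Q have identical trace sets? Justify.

LTS(P): 1 reachable states
  m0 = (0 + 0)\{b,c} :: stopped
LTS(Q): 2 reachable states
  n0 = a.(0 + 0)\{b,c} :: —a→ n1
  n1 = (0 + 0)\{b,c} :: stopped
Trace ⟨a⟩ through Q, begin at {n0}:
  step 1 (a): {n1}
  — Q admits the full trace.
Trace ⟨a⟩ through P, begin at {m0}:
  step 1 (a): ∅  — P cannot continue

NO — witness ⟨a⟩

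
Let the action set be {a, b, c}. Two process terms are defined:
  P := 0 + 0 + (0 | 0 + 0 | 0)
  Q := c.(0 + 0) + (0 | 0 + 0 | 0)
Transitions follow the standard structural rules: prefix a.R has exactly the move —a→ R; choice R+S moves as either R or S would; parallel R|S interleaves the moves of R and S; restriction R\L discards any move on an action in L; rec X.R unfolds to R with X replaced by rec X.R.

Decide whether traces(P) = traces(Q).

LTS(P): 1 reachable states
  u0 = 0 + 0 + (0 | 0 + 0 | 0) → deadlocked
LTS(Q): 2 reachable states
  v0 = c.(0 + 0) + (0 | 0 + 0 | 0) → —c→ v1
  v1 = 0 + 0 → deadlocked
Executing c from Q (initial set {v0}):
  step 1 (c): {v1}
  ✓ Q
Executing c from P (initial set {u0}):
  step 1 (c): no successor for P

NO — witness ⟨c⟩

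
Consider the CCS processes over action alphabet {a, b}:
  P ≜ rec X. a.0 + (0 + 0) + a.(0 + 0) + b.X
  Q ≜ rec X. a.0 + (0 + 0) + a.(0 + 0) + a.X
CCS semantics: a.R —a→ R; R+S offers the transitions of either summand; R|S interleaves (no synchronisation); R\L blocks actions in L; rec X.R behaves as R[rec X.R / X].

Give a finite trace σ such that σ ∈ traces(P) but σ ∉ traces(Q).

LTS(P): 3 reachable states
  m0 = rec X. a.0 + (0 + 0) + a.(0 + 0) + b.X has moves -a-> m1, -a-> m2, -b-> m0
  m1 = 0 has moves ∅
  m2 = 0 + 0 has moves ∅
LTS(Q): 3 reachable states
  n0 = rec X. a.0 + (0 + 0) + a.(0 + 0) + a.X has moves -a-> n0, -a-> n1, -a-> n2
  n1 = 0 has moves ∅
  n2 = 0 + 0 has moves ∅
Run σ = ⟨b⟩ on P: start {m0}
  after b @ step 1: {m0}
  P completes σ.
Run σ = ⟨b⟩ on Q: start {n0}
  after b @ step 1: no successor for Q

b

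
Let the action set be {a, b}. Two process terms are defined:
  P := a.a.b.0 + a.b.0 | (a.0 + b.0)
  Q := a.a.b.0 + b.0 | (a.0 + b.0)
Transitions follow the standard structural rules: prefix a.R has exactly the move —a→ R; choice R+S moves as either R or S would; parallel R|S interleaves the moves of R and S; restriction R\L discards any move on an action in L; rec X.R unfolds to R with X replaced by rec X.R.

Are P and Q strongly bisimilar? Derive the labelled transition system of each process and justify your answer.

NO

LTS(P): 9 reachable states
  s0 = a.a.b.0 + a.b.0 | (a.0 + b.0) ⊢ —a→ s1, —a→ s2, —a→ s3, —b→ s2
  s1 = a.b.0 ⊢ —a→ s4
  s2 = a.b.0 | 0 ⊢ —a→ s5
  s3 = b.0 | (a.0 + b.0) ⊢ —a→ s5, —b→ s5, —b→ s6
  s4 = b.0 ⊢ —b→ s7
  s5 = b.0 | 0 ⊢ —b→ s8
  s6 = 0 | (a.0 + b.0) ⊢ —a→ s8, —b→ s8
  s7 = 0 ⊢ ∅
  s8 = 0 | 0 ⊢ ∅
LTS(Q): 7 reachable states
  t0 = a.a.b.0 + b.0 | (a.0 + b.0) ⊢ —a→ t1, —a→ t2, —b→ t2, —b→ t3
  t1 = a.b.0 ⊢ —a→ t4
  t2 = b.0 | 0 ⊢ —b→ t5
  t3 = 0 | (a.0 + b.0) ⊢ —a→ t5, —b→ t5
  t4 = b.0 ⊢ —b→ t6
  t5 = 0 | 0 ⊢ ∅
  t6 = 0 ⊢ ∅
Bisimilarity quotient blocks:
  B0 = {s0}
  B1 = {s1, s2, t1}
  B2 = {s4, s5, t2, t4}
  B3 = {s7, s8, t5, t6}
  B4 = {s3}
  B5 = {s6, t3}
  B6 = {t0}
s0 ∈ B0, t0 ∈ B6 → different blocks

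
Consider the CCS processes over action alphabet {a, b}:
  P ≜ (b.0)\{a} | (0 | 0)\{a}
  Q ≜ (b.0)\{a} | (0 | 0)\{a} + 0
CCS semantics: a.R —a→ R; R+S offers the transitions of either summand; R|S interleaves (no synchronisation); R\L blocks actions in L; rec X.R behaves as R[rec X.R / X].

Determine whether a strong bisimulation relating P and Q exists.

Reachable graph of P (2 states):
  p0 = (b.0)\{a} | (0 | 0)\{a} ⊢ =b=> p1
  p1 = 0\{a} | (0 | 0)\{a} ⊢ ·
Reachable graph of Q (2 states):
  q0 = (b.0)\{a} | (0 | 0)\{a} + 0 ⊢ =b=> q1
  q1 = 0\{a} | (0 | 0)\{a} ⊢ ·
Bisimilarity quotient blocks:
  B0 = {p0, q0}
  B1 = {p1, q1}
p0 ∈ B0, q0 ∈ B0 → same block

bisimilar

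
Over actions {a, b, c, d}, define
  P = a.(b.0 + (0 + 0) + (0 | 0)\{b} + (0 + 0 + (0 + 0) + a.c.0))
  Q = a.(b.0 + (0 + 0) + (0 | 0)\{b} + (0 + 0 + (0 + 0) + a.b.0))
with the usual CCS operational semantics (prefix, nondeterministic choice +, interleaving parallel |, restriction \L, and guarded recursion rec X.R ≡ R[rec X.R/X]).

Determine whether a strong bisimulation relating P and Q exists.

Reachable graph of P (4 states):
  s0 = a.(b.0 + (0 + 0) + (0 | 0)\{b} + (0 + 0 + (0 + 0) + a.c.0)) ⊢ =a=> s1
  s1 = b.0 + (0 + 0) + (0 | 0)\{b} + (0 + 0 + (0 + 0) + a.c.0) ⊢ =a=> s2, =b=> s3
  s2 = c.0 ⊢ =c=> s3
  s3 = 0 ⊢ stopped
Reachable graph of Q (4 states):
  t0 = a.(b.0 + (0 + 0) + (0 | 0)\{b} + (0 + 0 + (0 + 0) + a.b.0)) ⊢ =a=> t1
  t1 = b.0 + (0 + 0) + (0 | 0)\{b} + (0 + 0 + (0 + 0) + a.b.0) ⊢ =a=> t2, =b=> t3
  t2 = b.0 ⊢ =b=> t3
  t3 = 0 ⊢ stopped
Coarsest stable partition (strong bisimilarity classes):
  B0 = {s0}
  B1 = {s1}
  B2 = {s3, t3}
  B3 = {s2}
  B4 = {t0}
  B5 = {t1}
  B6 = {t2}
s0 ∈ B0, t0 ∈ B4 → different blocks

P ≁ Q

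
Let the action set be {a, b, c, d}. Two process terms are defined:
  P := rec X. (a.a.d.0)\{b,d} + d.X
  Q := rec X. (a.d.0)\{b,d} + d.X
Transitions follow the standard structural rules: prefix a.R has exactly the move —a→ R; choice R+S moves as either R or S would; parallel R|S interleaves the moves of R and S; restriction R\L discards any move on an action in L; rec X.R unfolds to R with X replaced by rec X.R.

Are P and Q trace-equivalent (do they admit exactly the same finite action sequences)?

P's transition system — 3 states:
  s0 = rec X. (a.a.d.0)\{b,d} + d.X → -a-> s1, -d-> s0
  s1 = (a.d.0)\{b,d} → -a-> s2
  s2 = (d.0)\{b,d} → deadlocked
Q's transition system — 2 states:
  t0 = rec X. (a.d.0)\{b,d} + d.X → -a-> t1, -d-> t0
  t1 = (d.0)\{b,d} → deadlocked
Executing aa from P (initial set {s0}):
  [1] a ⇒ {s1}
  [2] a ⇒ {s2}
  ✓ P
Executing aa from Q (initial set {t0}):
  [1] a ⇒ {t1}
  [2] a ⇒ no successor for Q

trace-distinct — witness ⟨aa⟩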